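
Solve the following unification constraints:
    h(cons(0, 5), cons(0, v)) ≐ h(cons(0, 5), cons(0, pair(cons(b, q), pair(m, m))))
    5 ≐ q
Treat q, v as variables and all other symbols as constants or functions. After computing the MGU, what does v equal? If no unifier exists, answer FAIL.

pair(cons(b, 5), pair(m, m))

Decompose h/2: cons(0, 5) ≐ cons(0, 5),  cons(0, v) ≐ cons(0, pair(cons(b, q), pair(m, m))).
Delete trivial equation cons(0, 5) ≐ cons(0, 5).
Decompose cons/2: 0 ≐ 0,  v ≐ pair(cons(b, q), pair(m, m)).
Delete trivial equation 0 ≐ 0.
Bind v := pair(cons(b, q), pair(m, m)); no other remaining equation mentions v.
Bind q := 5. Substituting into the earlier binding gives v := pair(cons(b, 5), pair(m, m)).
MGU = { v -> pair(cons(b, 5), pair(m, m)), q -> 5 }, so v -> pair(cons(b, 5), pair(m, m)).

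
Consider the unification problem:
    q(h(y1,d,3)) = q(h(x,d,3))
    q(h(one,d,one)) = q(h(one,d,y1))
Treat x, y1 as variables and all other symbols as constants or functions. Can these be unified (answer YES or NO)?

YES

Decompose q/1: h(y1,d,3) = h(x,d,3).
Decompose h/3: y1 = x,  d = d,  3 = 3.
Bind y1 := x; substituting into the one remaining equation that mentions y1 gives: q(h(one,d,one)) = q(h(one,d,x)).
Delete trivial equation d = d.
Delete trivial equation 3 = 3.
Decompose q/1: h(one,d,one) = h(one,d,x).
Decompose h/3: one = one,  d = d,  one = x.
Delete trivial equation one = one.
Delete trivial equation d = d.
Bind x := one. Substituting into the earlier binding gives y1 := one.
No equations remain and no clash or occurs-check failure arose, so a unifier exists.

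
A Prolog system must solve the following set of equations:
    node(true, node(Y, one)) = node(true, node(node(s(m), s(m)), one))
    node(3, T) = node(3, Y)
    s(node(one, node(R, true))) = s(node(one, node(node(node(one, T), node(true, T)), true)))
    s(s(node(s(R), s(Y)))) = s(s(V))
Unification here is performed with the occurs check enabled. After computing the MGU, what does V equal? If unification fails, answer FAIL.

node(s(node(node(one, node(s(m), s(m))), node(true, node(s(m), s(m))))), s(node(s(m), s(m))))

Decompose node/2: true = true,  node(Y, one) = node(node(s(m), s(m)), one).
Delete trivial equation true = true.
Decompose node/2: Y = node(s(m), s(m)),  one = one.
Bind Y := node(s(m), s(m)); substituting into the 2 remaining equations that mention Y gives: node(3, T) = node(3, node(s(m), s(m))),  s(s(node(s(R), s(node(s(m), s(m)))))) = s(s(V)).
Delete trivial equation one = one.
Decompose node/2: 3 = 3,  T = node(s(m), s(m)).
Delete trivial equation 3 = 3.
Bind T := node(s(m), s(m)); substituting into the one remaining equation that mentions T gives: s(node(one, node(R, true))) = s(node(one, node(node(node(one, node(s(m), s(m))), node(true, node(s(m), s(m)))), true))).
Decompose s/1: node(one, node(R, true)) = node(one, node(node(node(one, node(s(m), s(m))), node(true, node(s(m), s(m)))), true)).
Decompose node/2: one = one,  node(R, true) = node(node(node(one, node(s(m), s(m))), node(true, node(s(m), s(m)))), true).
Delete trivial equation one = one.
Decompose node/2: R = node(node(one, node(s(m), s(m))), node(true, node(s(m), s(m)))),  true = true.
Bind R := node(node(one, node(s(m), s(m))), node(true, node(s(m), s(m)))); substituting into the one remaining equation that mentions R gives: s(s(node(s(node(node(one, node(s(m), s(m))), node(true, node(s(m), s(m))))), s(node(s(m), s(m)))))) = s(s(V)).
Delete trivial equation true = true.
Decompose s/1: s(node(s(node(node(one, node(s(m), s(m))), node(true, node(s(m), s(m))))), s(node(s(m), s(m))))) = s(V).
Decompose s/1: node(s(node(node(one, node(s(m), s(m))), node(true, node(s(m), s(m))))), s(node(s(m), s(m)))) = V.
Bind V := node(s(node(node(one, node(s(m), s(m))), node(true, node(s(m), s(m))))), s(node(s(m), s(m)))).
MGU = { Y ↦ node(s(m), s(m)), T ↦ node(s(m), s(m)), R ↦ node(node(one, node(s(m), s(m))), node(true, node(s(m), s(m)))), V ↦ node(s(node(node(one, node(s(m), s(m))), node(true, node(s(m), s(m))))), s(node(s(m), s(m)))) }, so V ↦ node(s(node(node(one, node(s(m), s(m))), node(true, node(s(m), s(m))))), s(node(s(m), s(m)))).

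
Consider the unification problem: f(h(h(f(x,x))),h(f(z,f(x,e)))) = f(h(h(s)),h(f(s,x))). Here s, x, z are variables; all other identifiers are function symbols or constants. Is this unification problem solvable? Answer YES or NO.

Decompose f/2: h(h(f(x,x))) = h(h(s)),  h(f(z,f(x,e))) = h(f(s,x)).
Decompose h/1: h(f(x,x)) = h(s).
Decompose h/1: f(x,x) = s.
Bind s := f(x,x); substituting into the remaining equation gives: h(f(z,f(x,e))) = h(f(f(x,x),x)).
Decompose h/1: f(z,f(x,e)) = f(f(x,x),x).
Decompose f/2: z = f(x,x),  f(x,e) = x.
Bind z := f(x,x); no other remaining equation mentions z.
Occurs check fails: x occurs in f(x,e); the equation x = f(x,e) has no finite solution.

NO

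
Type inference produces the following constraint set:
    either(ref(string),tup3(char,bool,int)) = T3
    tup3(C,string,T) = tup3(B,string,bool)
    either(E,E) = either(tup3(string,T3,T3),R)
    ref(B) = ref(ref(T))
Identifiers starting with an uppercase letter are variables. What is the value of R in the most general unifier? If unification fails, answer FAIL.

tup3(string,either(ref(string),tup3(char,bool,int)),either(ref(string),tup3(char,bool,int)))

Bind T3 := either(ref(string),tup3(char,bool,int)); substituting into the one remaining equation that mentions T3 gives: either(E,E) = either(tup3(string,either(ref(string),tup3(char,bool,int)),either(ref(string),tup3(char,bool,int))),R).
Decompose tup3/3: C = B,  string = string,  T = bool.
Bind C := B; no other remaining equation mentions C.
Delete trivial equation string = string.
Bind T := bool; substituting into the one remaining equation that mentions T gives: ref(B) = ref(ref(bool)).
Decompose either/2: E = tup3(string,either(ref(string),tup3(char,bool,int)),either(ref(string),tup3(char,bool,int))),  E = R.
Bind E := tup3(string,either(ref(string),tup3(char,bool,int)),either(ref(string),tup3(char,bool,int))); substituting into the one remaining equation that mentions E gives: tup3(string,either(ref(string),tup3(char,bool,int)),either(ref(string),tup3(char,bool,int))) = R.
Bind R := tup3(string,either(ref(string),tup3(char,bool,int)),either(ref(string),tup3(char,bool,int))); no other remaining equation mentions R.
Decompose ref/1: B = ref(bool).
Bind B := ref(bool). Substituting into the earlier binding gives C := ref(bool).
MGU = { T3 := either(ref(string),tup3(char,bool,int)), C := ref(bool), T := bool, E := tup3(string,either(ref(string),tup3(char,bool,int)),either(ref(string),tup3(char,bool,int))), R := tup3(string,either(ref(string),tup3(char,bool,int)),either(ref(string),tup3(char,bool,int))), B := ref(bool) }, so R := tup3(string,either(ref(string),tup3(char,bool,int)),either(ref(string),tup3(char,bool,int))).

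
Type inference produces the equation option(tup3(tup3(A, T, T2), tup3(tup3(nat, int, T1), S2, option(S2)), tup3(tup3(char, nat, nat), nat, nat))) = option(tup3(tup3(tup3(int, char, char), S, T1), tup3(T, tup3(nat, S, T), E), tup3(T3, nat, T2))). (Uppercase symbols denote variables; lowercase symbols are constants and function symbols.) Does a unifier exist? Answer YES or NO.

YES

Decompose option/1: tup3(tup3(A, T, T2), tup3(tup3(nat, int, T1), S2, option(S2)), tup3(tup3(char, nat, nat), nat, nat)) = tup3(tup3(tup3(int, char, char), S, T1), tup3(T, tup3(nat, S, T), E), tup3(T3, nat, T2)).
Decompose tup3/3: tup3(A, T, T2) = tup3(tup3(int, char, char), S, T1),  tup3(tup3(nat, int, T1), S2, option(S2)) = tup3(T, tup3(nat, S, T), E),  tup3(tup3(char, nat, nat), nat, nat) = tup3(T3, nat, T2).
Decompose tup3/3: A = tup3(int, char, char),  T = S,  T2 = T1.
Bind A := tup3(int, char, char); no other remaining equation mentions A.
Bind T := S; substituting into the one remaining equation that mentions T gives: tup3(tup3(nat, int, T1), S2, option(S2)) = tup3(S, tup3(nat, S, S), E).
Bind T2 := T1; substituting into the one remaining equation that mentions T2 gives: tup3(tup3(char, nat, nat), nat, nat) = tup3(T3, nat, T1).
Decompose tup3/3: tup3(nat, int, T1) = S,  S2 = tup3(nat, S, S),  option(S2) = E.
Bind S := tup3(nat, int, T1); substituting into the one remaining equation that mentions S gives: S2 = tup3(nat, tup3(nat, int, T1), tup3(nat, int, T1)). Substituting into the earlier binding gives T := tup3(nat, int, T1).
Bind S2 := tup3(nat, tup3(nat, int, T1), tup3(nat, int, T1)); substituting into the one remaining equation that mentions S2 gives: option(tup3(nat, tup3(nat, int, T1), tup3(nat, int, T1))) = E.
Bind E := option(tup3(nat, tup3(nat, int, T1), tup3(nat, int, T1))); no other remaining equation mentions E.
Decompose tup3/3: tup3(char, nat, nat) = T3,  nat = nat,  nat = T1.
Bind T3 := tup3(char, nat, nat); no other remaining equation mentions T3.
Delete trivial equation nat = nat.
Bind T1 := nat. Substituting into the earlier bindings gives T := tup3(nat, int, nat), T2 := nat, S := tup3(nat, int, nat), S2 := tup3(nat, tup3(nat, int, nat), tup3(nat, int, nat)), E := option(tup3(nat, tup3(nat, int, nat), tup3(nat, int, nat))).
No equations remain and no clash or occurs-check failure arose, so a unifier exists.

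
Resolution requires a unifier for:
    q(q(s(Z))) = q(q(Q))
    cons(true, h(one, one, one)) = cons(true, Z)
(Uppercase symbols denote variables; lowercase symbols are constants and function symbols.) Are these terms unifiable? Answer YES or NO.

Decompose q/1: q(s(Z)) = q(Q).
Decompose q/1: s(Z) = Q.
Bind Q := s(Z); no other remaining equation mentions Q.
Decompose cons/2: true = true,  h(one, one, one) = Z.
Delete trivial equation true = true.
Bind Z := h(one, one, one). Substituting into the earlier binding gives Q := s(h(one, one, one)).
No equations remain and no clash or occurs-check failure arose, so a unifier exists.

YES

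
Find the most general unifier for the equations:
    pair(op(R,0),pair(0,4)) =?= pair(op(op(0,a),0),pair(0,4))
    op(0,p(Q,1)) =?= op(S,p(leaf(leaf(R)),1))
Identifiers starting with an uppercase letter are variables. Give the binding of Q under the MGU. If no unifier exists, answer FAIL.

Decompose pair/2: op(R,0) =?= op(op(0,a),0),  pair(0,4) =?= pair(0,4).
Decompose op/2: R =?= op(0,a),  0 =?= 0.
Bind R := op(0,a); substituting into the one remaining equation that mentions R gives: op(0,p(Q,1)) =?= op(S,p(leaf(leaf(op(0,a))),1)).
Delete trivial equation 0 =?= 0.
Delete trivial equation pair(0,4) =?= pair(0,4).
Decompose op/2: 0 =?= S,  p(Q,1) =?= p(leaf(leaf(op(0,a))),1).
Bind S := 0; no other remaining equation mentions S.
Decompose p/2: Q =?= leaf(leaf(op(0,a))),  1 =?= 1.
Bind Q := leaf(leaf(op(0,a))); no other remaining equation mentions Q.
Delete trivial equation 1 =?= 1.
MGU = { R -> op(0,a), S -> 0, Q -> leaf(leaf(op(0,a))) }, so Q -> leaf(leaf(op(0,a))).

leaf(leaf(op(0,a)))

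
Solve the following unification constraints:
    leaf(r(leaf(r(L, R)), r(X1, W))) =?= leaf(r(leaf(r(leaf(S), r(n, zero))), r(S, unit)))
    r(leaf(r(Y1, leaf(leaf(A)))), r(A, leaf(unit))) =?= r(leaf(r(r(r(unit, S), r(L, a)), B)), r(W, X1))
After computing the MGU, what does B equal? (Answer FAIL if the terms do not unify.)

leaf(leaf(unit))

Decompose leaf/1: r(leaf(r(L, R)), r(X1, W)) =?= r(leaf(r(leaf(S), r(n, zero))), r(S, unit)).
Decompose r/2: leaf(r(L, R)) =?= leaf(r(leaf(S), r(n, zero))),  r(X1, W) =?= r(S, unit).
Decompose leaf/1: r(L, R) =?= r(leaf(S), r(n, zero)).
Decompose r/2: L =?= leaf(S),  R =?= r(n, zero).
Bind L := leaf(S); substituting into the one remaining equation that mentions L gives: r(leaf(r(Y1, leaf(leaf(A)))), r(A, leaf(unit))) =?= r(leaf(r(r(r(unit, S), r(leaf(S), a)), B)), r(W, X1)).
Bind R := r(n, zero); no other remaining equation mentions R.
Decompose r/2: X1 =?= S,  W =?= unit.
Bind X1 := S; substituting into the one remaining equation that mentions X1 gives: r(leaf(r(Y1, leaf(leaf(A)))), r(A, leaf(unit))) =?= r(leaf(r(r(r(unit, S), r(leaf(S), a)), B)), r(W, S)).
Bind W := unit; substituting into the remaining equation gives: r(leaf(r(Y1, leaf(leaf(A)))), r(A, leaf(unit))) =?= r(leaf(r(r(r(unit, S), r(leaf(S), a)), B)), r(unit, S)).
Decompose r/2: leaf(r(Y1, leaf(leaf(A)))) =?= leaf(r(r(r(unit, S), r(leaf(S), a)), B)),  r(A, leaf(unit)) =?= r(unit, S).
Decompose leaf/1: r(Y1, leaf(leaf(A))) =?= r(r(r(unit, S), r(leaf(S), a)), B).
Decompose r/2: Y1 =?= r(r(unit, S), r(leaf(S), a)),  leaf(leaf(A)) =?= B.
Bind Y1 := r(r(unit, S), r(leaf(S), a)); no other remaining equation mentions Y1.
Bind B := leaf(leaf(A)); no other remaining equation mentions B.
Decompose r/2: A =?= unit,  leaf(unit) =?= S.
Bind A := unit; no other remaining equation mentions A. Substituting into the earlier binding gives B := leaf(leaf(unit)).
Bind S := leaf(unit). Substituting into the earlier bindings gives L := leaf(leaf(unit)), X1 := leaf(unit), Y1 := r(r(unit, leaf(unit)), r(leaf(leaf(unit)), a)).
MGU = { L := leaf(leaf(unit)), R := r(n, zero), X1 := leaf(unit), W := unit, Y1 := r(r(unit, leaf(unit)), r(leaf(leaf(unit)), a)), B := leaf(leaf(unit)), A := unit, S := leaf(unit) }, so B := leaf(leaf(unit)).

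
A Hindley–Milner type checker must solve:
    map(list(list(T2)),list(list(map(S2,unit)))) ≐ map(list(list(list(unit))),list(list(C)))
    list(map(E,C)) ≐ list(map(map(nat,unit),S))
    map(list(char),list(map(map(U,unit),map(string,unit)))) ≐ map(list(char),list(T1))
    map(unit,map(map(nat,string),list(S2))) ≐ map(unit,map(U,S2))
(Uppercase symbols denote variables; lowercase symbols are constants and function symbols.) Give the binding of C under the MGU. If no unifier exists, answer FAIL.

Decompose map/2: list(list(T2)) ≐ list(list(list(unit))),  list(list(map(S2,unit))) ≐ list(list(C)).
Decompose list/1: list(T2) ≐ list(list(unit)).
Decompose list/1: T2 ≐ list(unit).
Bind T2 := list(unit); no other remaining equation mentions T2.
Decompose list/1: list(map(S2,unit)) ≐ list(C).
Decompose list/1: map(S2,unit) ≐ C.
Bind C := map(S2,unit); substituting into the one remaining equation that mentions C gives: list(map(E,map(S2,unit))) ≐ list(map(map(nat,unit),S)).
Decompose list/1: map(E,map(S2,unit)) ≐ map(map(nat,unit),S).
Decompose map/2: E ≐ map(nat,unit),  map(S2,unit) ≐ S.
Bind E := map(nat,unit); no other remaining equation mentions E.
Bind S := map(S2,unit); no other remaining equation mentions S.
Decompose map/2: list(char) ≐ list(char),  list(map(map(U,unit),map(string,unit))) ≐ list(T1).
Delete trivial equation list(char) ≐ list(char).
Decompose list/1: map(map(U,unit),map(string,unit)) ≐ T1.
Bind T1 := map(map(U,unit),map(string,unit)); no other remaining equation mentions T1.
Decompose map/2: unit ≐ unit,  map(map(nat,string),list(S2)) ≐ map(U,S2).
Delete trivial equation unit ≐ unit.
Decompose map/2: map(nat,string) ≐ U,  list(S2) ≐ S2.
Bind U := map(nat,string); no other remaining equation mentions U. Substituting into the earlier binding gives T1 := map(map(map(nat,string),unit),map(string,unit)).
Occurs check fails: S2 occurs in list(S2); the equation S2 ≐ list(S2) has no finite solution.

FAIL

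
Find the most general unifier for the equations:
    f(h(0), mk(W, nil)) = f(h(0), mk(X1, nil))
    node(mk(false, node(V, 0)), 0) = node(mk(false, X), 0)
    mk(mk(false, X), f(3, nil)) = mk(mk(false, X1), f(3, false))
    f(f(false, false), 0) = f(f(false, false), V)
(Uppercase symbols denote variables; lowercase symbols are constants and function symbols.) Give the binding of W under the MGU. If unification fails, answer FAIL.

Decompose f/2: h(0) = h(0),  mk(W, nil) = mk(X1, nil).
Delete trivial equation h(0) = h(0).
Decompose mk/2: W = X1,  nil = nil.
Bind W := X1; no other remaining equation mentions W.
Delete trivial equation nil = nil.
Decompose node/2: mk(false, node(V, 0)) = mk(false, X),  0 = 0.
Decompose mk/2: false = false,  node(V, 0) = X.
Delete trivial equation false = false.
Bind X := node(V, 0); substituting into the one remaining equation that mentions X gives: mk(mk(false, node(V, 0)), f(3, nil)) = mk(mk(false, X1), f(3, false)).
Delete trivial equation 0 = 0.
Decompose mk/2: mk(false, node(V, 0)) = mk(false, X1),  f(3, nil) = f(3, false).
Decompose mk/2: false = false,  node(V, 0) = X1.
Delete trivial equation false = false.
Bind X1 := node(V, 0); no other remaining equation mentions X1. Substituting into the earlier binding gives W := node(V, 0).
Decompose f/2: 3 = 3,  nil = false.
Delete trivial equation 3 = 3.
Clash: constants nil and false differ; no unifier exists.

FAIL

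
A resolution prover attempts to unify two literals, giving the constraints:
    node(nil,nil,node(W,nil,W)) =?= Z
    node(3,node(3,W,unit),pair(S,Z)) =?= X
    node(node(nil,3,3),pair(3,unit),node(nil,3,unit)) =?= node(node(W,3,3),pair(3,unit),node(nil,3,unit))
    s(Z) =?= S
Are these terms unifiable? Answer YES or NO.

Bind Z := node(nil,nil,node(W,nil,W)); substituting into the 2 remaining equations that mention Z gives: node(3,node(3,W,unit),pair(S,node(nil,nil,node(W,nil,W)))) =?= X,  s(node(nil,nil,node(W,nil,W))) =?= S.
Bind X := node(3,node(3,W,unit),pair(S,node(nil,nil,node(W,nil,W)))); no other remaining equation mentions X.
Decompose node/3: node(nil,3,3) =?= node(W,3,3),  pair(3,unit) =?= pair(3,unit),  node(nil,3,unit) =?= node(nil,3,unit).
Decompose node/3: nil =?= W,  3 =?= 3,  3 =?= 3.
Bind W := nil; substituting into the one remaining equation that mentions W gives: s(node(nil,nil,node(nil,nil,nil))) =?= S. Substituting into the earlier bindings gives Z := node(nil,nil,node(nil,nil,nil)), X := node(3,node(3,nil,unit),pair(S,node(nil,nil,node(nil,nil,nil)))).
Delete trivial equation 3 =?= 3.
Delete trivial equation 3 =?= 3.
Delete trivial equation pair(3,unit) =?= pair(3,unit).
Delete trivial equation node(nil,3,unit) =?= node(nil,3,unit).
Bind S := s(node(nil,nil,node(nil,nil,nil))). Substituting into the earlier binding gives X := node(3,node(3,nil,unit),pair(s(node(nil,nil,node(nil,nil,nil))),node(nil,nil,node(nil,nil,nil)))).
No equations remain and no clash or occurs-check failure arose, so a unifier exists.

YES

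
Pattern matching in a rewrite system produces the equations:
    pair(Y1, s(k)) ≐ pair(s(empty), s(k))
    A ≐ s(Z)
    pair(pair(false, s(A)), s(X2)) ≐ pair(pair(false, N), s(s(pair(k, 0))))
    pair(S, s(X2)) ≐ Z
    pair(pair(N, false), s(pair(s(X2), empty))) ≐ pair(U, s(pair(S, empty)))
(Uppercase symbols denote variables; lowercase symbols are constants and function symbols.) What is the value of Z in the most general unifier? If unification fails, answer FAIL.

pair(s(s(pair(k, 0))), s(s(pair(k, 0))))

Decompose pair/2: Y1 ≐ s(empty),  s(k) ≐ s(k).
Bind Y1 := s(empty); no other remaining equation mentions Y1.
Delete trivial equation s(k) ≐ s(k).
Bind A := s(Z); substituting into the one remaining equation that mentions A gives: pair(pair(false, s(s(Z))), s(X2)) ≐ pair(pair(false, N), s(s(pair(k, 0)))).
Decompose pair/2: pair(false, s(s(Z))) ≐ pair(false, N),  s(X2) ≐ s(s(pair(k, 0))).
Decompose pair/2: false ≐ false,  s(s(Z)) ≐ N.
Delete trivial equation false ≐ false.
Bind N := s(s(Z)); substituting into the one remaining equation that mentions N gives: pair(pair(s(s(Z)), false), s(pair(s(X2), empty))) ≐ pair(U, s(pair(S, empty))).
Decompose s/1: X2 ≐ s(pair(k, 0)).
Bind X2 := s(pair(k, 0)); substituting into the remaining equations gives: pair(S, s(s(pair(k, 0)))) ≐ Z,  pair(pair(s(s(Z)), false), s(pair(s(s(pair(k, 0))), empty))) ≐ pair(U, s(pair(S, empty))).
Bind Z := pair(S, s(s(pair(k, 0)))); substituting into the remaining equation gives: pair(pair(s(s(pair(S, s(s(pair(k, 0)))))), false), s(pair(s(s(pair(k, 0))), empty))) ≐ pair(U, s(pair(S, empty))). Substituting into the earlier bindings gives A := s(pair(S, s(s(pair(k, 0))))), N := s(s(pair(S, s(s(pair(k, 0)))))).
Decompose pair/2: pair(s(s(pair(S, s(s(pair(k, 0)))))), false) ≐ U,  s(pair(s(s(pair(k, 0))), empty)) ≐ s(pair(S, empty)).
Bind U := pair(s(s(pair(S, s(s(pair(k, 0)))))), false); no other remaining equation mentions U.
Decompose s/1: pair(s(s(pair(k, 0))), empty) ≐ pair(S, empty).
Decompose pair/2: s(s(pair(k, 0))) ≐ S,  empty ≐ empty.
Bind S := s(s(pair(k, 0))); no other remaining equation mentions S. Substituting into the earlier bindings gives A := s(pair(s(s(pair(k, 0))), s(s(pair(k, 0))))), N := s(s(pair(s(s(pair(k, 0))), s(s(pair(k, 0)))))), Z := pair(s(s(pair(k, 0))), s(s(pair(k, 0)))), U := pair(s(s(pair(s(s(pair(k, 0))), s(s(pair(k, 0)))))), false).
Delete trivial equation empty ≐ empty.
MGU = { Y1 ↦ s(empty), A ↦ s(pair(s(s(pair(k, 0))), s(s(pair(k, 0))))), N ↦ s(s(pair(s(s(pair(k, 0))), s(s(pair(k, 0)))))), X2 ↦ s(pair(k, 0)), Z ↦ pair(s(s(pair(k, 0))), s(s(pair(k, 0)))), U ↦ pair(s(s(pair(s(s(pair(k, 0))), s(s(pair(k, 0)))))), false), S ↦ s(s(pair(k, 0))) }, so Z ↦ pair(s(s(pair(k, 0))), s(s(pair(k, 0)))).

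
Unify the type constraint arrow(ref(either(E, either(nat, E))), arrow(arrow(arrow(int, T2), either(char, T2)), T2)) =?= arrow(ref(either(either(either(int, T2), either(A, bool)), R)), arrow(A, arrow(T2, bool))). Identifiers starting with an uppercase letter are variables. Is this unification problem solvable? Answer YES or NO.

Decompose arrow/2: ref(either(E, either(nat, E))) =?= ref(either(either(either(int, T2), either(A, bool)), R)),  arrow(arrow(arrow(int, T2), either(char, T2)), T2) =?= arrow(A, arrow(T2, bool)).
Decompose ref/1: either(E, either(nat, E)) =?= either(either(either(int, T2), either(A, bool)), R).
Decompose either/2: E =?= either(either(int, T2), either(A, bool)),  either(nat, E) =?= R.
Bind E := either(either(int, T2), either(A, bool)); substituting into the one remaining equation that mentions E gives: either(nat, either(either(int, T2), either(A, bool))) =?= R.
Bind R := either(nat, either(either(int, T2), either(A, bool))); no other remaining equation mentions R.
Decompose arrow/2: arrow(arrow(int, T2), either(char, T2)) =?= A,  T2 =?= arrow(T2, bool).
Bind A := arrow(arrow(int, T2), either(char, T2)); no other remaining equation mentions A. Substituting into the earlier bindings gives E := either(either(int, T2), either(arrow(arrow(int, T2), either(char, T2)), bool)), R := either(nat, either(either(int, T2), either(arrow(arrow(int, T2), either(char, T2)), bool))).
Occurs check fails: T2 occurs in arrow(T2, bool); the equation T2 =?= arrow(T2, bool) has no finite solution.

NO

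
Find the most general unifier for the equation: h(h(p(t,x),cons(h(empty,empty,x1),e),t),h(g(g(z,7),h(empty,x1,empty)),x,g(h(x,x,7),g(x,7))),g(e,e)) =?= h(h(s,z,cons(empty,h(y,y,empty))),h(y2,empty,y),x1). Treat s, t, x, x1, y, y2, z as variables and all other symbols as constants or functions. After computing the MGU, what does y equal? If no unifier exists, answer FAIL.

Decompose h/3: h(p(t,x),cons(h(empty,empty,x1),e),t) =?= h(s,z,cons(empty,h(y,y,empty))),  h(g(g(z,7),h(empty,x1,empty)),x,g(h(x,x,7),g(x,7))) =?= h(y2,empty,y),  g(e,e) =?= x1.
Decompose h/3: p(t,x) =?= s,  cons(h(empty,empty,x1),e) =?= z,  t =?= cons(empty,h(y,y,empty)).
Bind s := p(t,x); no other remaining equation mentions s.
Bind z := cons(h(empty,empty,x1),e); substituting into the one remaining equation that mentions z gives: h(g(g(cons(h(empty,empty,x1),e),7),h(empty,x1,empty)),x,g(h(x,x,7),g(x,7))) =?= h(y2,empty,y).
Bind t := cons(empty,h(y,y,empty)); no other remaining equation mentions t. Substituting into the earlier binding gives s := p(cons(empty,h(y,y,empty)),x).
Decompose h/3: g(g(cons(h(empty,empty,x1),e),7),h(empty,x1,empty)) =?= y2,  x =?= empty,  g(h(x,x,7),g(x,7)) =?= y.
Bind y2 := g(g(cons(h(empty,empty,x1),e),7),h(empty,x1,empty)); no other remaining equation mentions y2.
Bind x := empty; substituting into the one remaining equation that mentions x gives: g(h(empty,empty,7),g(empty,7)) =?= y. Substituting into the earlier binding gives s := p(cons(empty,h(y,y,empty)),empty).
Bind y := g(h(empty,empty,7),g(empty,7)); no other remaining equation mentions y. Substituting into the earlier bindings gives s := p(cons(empty,h(g(h(empty,empty,7),g(empty,7)),g(h(empty,empty,7),g(empty,7)),empty)),empty), t := cons(empty,h(g(h(empty,empty,7),g(empty,7)),g(h(empty,empty,7),g(empty,7)),empty)).
Bind x1 := g(e,e). Substituting into the earlier bindings gives z := cons(h(empty,empty,g(e,e)),e), y2 := g(g(cons(h(empty,empty,g(e,e)),e),7),h(empty,g(e,e),empty)).
MGU = { s ↦ p(cons(empty,h(g(h(empty,empty,7),g(empty,7)),g(h(empty,empty,7),g(empty,7)),empty)),empty), z ↦ cons(h(empty,empty,g(e,e)),e), t ↦ cons(empty,h(g(h(empty,empty,7),g(empty,7)),g(h(empty,empty,7),g(empty,7)),empty)), y2 ↦ g(g(cons(h(empty,empty,g(e,e)),e),7),h(empty,g(e,e),empty)), x ↦ empty, y ↦ g(h(empty,empty,7),g(empty,7)), x1 ↦ g(e,e) }, so y ↦ g(h(empty,empty,7),g(empty,7)).

g(h(empty,empty,7),g(empty,7))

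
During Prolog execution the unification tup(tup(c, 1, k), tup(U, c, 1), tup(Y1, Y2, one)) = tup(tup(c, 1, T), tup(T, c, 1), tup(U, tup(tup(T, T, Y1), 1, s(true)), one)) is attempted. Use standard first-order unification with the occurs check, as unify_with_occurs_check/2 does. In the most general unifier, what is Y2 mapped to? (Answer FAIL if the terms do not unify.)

tup(tup(k, k, k), 1, s(true))

Decompose tup/3: tup(c, 1, k) = tup(c, 1, T),  tup(U, c, 1) = tup(T, c, 1),  tup(Y1, Y2, one) = tup(U, tup(tup(T, T, Y1), 1, s(true)), one).
Decompose tup/3: c = c,  1 = 1,  k = T.
Delete trivial equation c = c.
Delete trivial equation 1 = 1.
Bind T := k; substituting into the remaining equations gives: tup(U, c, 1) = tup(k, c, 1),  tup(Y1, Y2, one) = tup(U, tup(tup(k, k, Y1), 1, s(true)), one).
Decompose tup/3: U = k,  c = c,  1 = 1.
Bind U := k; substituting into the one remaining equation that mentions U gives: tup(Y1, Y2, one) = tup(k, tup(tup(k, k, Y1), 1, s(true)), one).
Delete trivial equation c = c.
Delete trivial equation 1 = 1.
Decompose tup/3: Y1 = k,  Y2 = tup(tup(k, k, Y1), 1, s(true)),  one = one.
Bind Y1 := k; substituting into the one remaining equation that mentions Y1 gives: Y2 = tup(tup(k, k, k), 1, s(true)).
Bind Y2 := tup(tup(k, k, k), 1, s(true)); no other remaining equation mentions Y2.
Delete trivial equation one = one.
MGU = { T = k, U = k, Y1 = k, Y2 = tup(tup(k, k, k), 1, s(true)) }, so Y2 = tup(tup(k, k, k), 1, s(true)).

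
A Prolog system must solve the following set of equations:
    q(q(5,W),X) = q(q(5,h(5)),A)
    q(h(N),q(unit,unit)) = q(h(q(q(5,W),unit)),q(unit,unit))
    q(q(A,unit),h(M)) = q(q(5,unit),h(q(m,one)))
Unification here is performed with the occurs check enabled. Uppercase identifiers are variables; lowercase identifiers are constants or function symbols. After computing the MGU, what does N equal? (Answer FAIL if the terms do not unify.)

Decompose q/2: q(5,W) = q(5,h(5)),  X = A.
Decompose q/2: 5 = 5,  W = h(5).
Delete trivial equation 5 = 5.
Bind W := h(5); substituting into the one remaining equation that mentions W gives: q(h(N),q(unit,unit)) = q(h(q(q(5,h(5)),unit)),q(unit,unit)).
Bind X := A; no other remaining equation mentions X.
Decompose q/2: h(N) = h(q(q(5,h(5)),unit)),  q(unit,unit) = q(unit,unit).
Decompose h/1: N = q(q(5,h(5)),unit).
Bind N := q(q(5,h(5)),unit); no other remaining equation mentions N.
Delete trivial equation q(unit,unit) = q(unit,unit).
Decompose q/2: q(A,unit) = q(5,unit),  h(M) = h(q(m,one)).
Decompose q/2: A = 5,  unit = unit.
Bind A := 5; no other remaining equation mentions A. Substituting into the earlier binding gives X := 5.
Delete trivial equation unit = unit.
Decompose h/1: M = q(m,one).
Bind M := q(m,one).
MGU = { W = h(5), X = 5, N = q(q(5,h(5)),unit), A = 5, M = q(m,one) }, so N = q(q(5,h(5)),unit).

q(q(5,h(5)),unit)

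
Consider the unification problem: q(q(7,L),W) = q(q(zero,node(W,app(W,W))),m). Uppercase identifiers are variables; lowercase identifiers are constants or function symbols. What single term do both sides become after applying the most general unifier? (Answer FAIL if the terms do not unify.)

FAIL

Decompose q/2: q(7,L) = q(zero,node(W,app(W,W))),  W = m.
Decompose q/2: 7 = zero,  L = node(W,app(W,W)).
Clash: constants 7 and zero differ; no unifier exists.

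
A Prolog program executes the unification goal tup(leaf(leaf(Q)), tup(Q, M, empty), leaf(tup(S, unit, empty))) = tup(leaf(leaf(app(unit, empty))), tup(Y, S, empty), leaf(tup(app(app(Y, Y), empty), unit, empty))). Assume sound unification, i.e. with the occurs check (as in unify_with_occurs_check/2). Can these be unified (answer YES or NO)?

Decompose tup/3: leaf(leaf(Q)) = leaf(leaf(app(unit, empty))),  tup(Q, M, empty) = tup(Y, S, empty),  leaf(tup(S, unit, empty)) = leaf(tup(app(app(Y, Y), empty), unit, empty)).
Decompose leaf/1: leaf(Q) = leaf(app(unit, empty)).
Decompose leaf/1: Q = app(unit, empty).
Bind Q := app(unit, empty); substituting into the one remaining equation that mentions Q gives: tup(app(unit, empty), M, empty) = tup(Y, S, empty).
Decompose tup/3: app(unit, empty) = Y,  M = S,  empty = empty.
Bind Y := app(unit, empty); substituting into the one remaining equation that mentions Y gives: leaf(tup(S, unit, empty)) = leaf(tup(app(app(app(unit, empty), app(unit, empty)), empty), unit, empty)).
Bind M := S; no other remaining equation mentions M.
Delete trivial equation empty = empty.
Decompose leaf/1: tup(S, unit, empty) = tup(app(app(app(unit, empty), app(unit, empty)), empty), unit, empty).
Decompose tup/3: S = app(app(app(unit, empty), app(unit, empty)), empty),  unit = unit,  empty = empty.
Bind S := app(app(app(unit, empty), app(unit, empty)), empty); no other remaining equation mentions S. Substituting into the earlier binding gives M := app(app(app(unit, empty), app(unit, empty)), empty).
Delete trivial equation unit = unit.
Delete trivial equation empty = empty.
No equations remain and no clash or occurs-check failure arose, so a unifier exists.

YES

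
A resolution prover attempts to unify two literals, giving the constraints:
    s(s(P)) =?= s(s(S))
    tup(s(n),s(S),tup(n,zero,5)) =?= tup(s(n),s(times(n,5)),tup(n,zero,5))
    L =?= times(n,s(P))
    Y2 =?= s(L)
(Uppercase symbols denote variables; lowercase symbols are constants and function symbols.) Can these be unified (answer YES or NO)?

YES

Decompose s/1: s(P) =?= s(S).
Decompose s/1: P =?= S.
Bind P := S; substituting into the one remaining equation that mentions P gives: L =?= times(n,s(S)).
Decompose tup/3: s(n) =?= s(n),  s(S) =?= s(times(n,5)),  tup(n,zero,5) =?= tup(n,zero,5).
Delete trivial equation s(n) =?= s(n).
Decompose s/1: S =?= times(n,5).
Bind S := times(n,5); substituting into the one remaining equation that mentions S gives: L =?= times(n,s(times(n,5))). Substituting into the earlier binding gives P := times(n,5).
Delete trivial equation tup(n,zero,5) =?= tup(n,zero,5).
Bind L := times(n,s(times(n,5))); substituting into the remaining equation gives: Y2 =?= s(times(n,s(times(n,5)))).
Bind Y2 := s(times(n,s(times(n,5)))).
No equations remain and no clash or occurs-check failure arose, so a unifier exists.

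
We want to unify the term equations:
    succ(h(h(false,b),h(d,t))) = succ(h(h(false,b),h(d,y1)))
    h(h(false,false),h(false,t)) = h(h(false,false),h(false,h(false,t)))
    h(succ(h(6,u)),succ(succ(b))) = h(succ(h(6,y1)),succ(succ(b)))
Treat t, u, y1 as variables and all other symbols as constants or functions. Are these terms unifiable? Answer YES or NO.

NO

Decompose succ/1: h(h(false,b),h(d,t)) = h(h(false,b),h(d,y1)).
Decompose h/2: h(false,b) = h(false,b),  h(d,t) = h(d,y1).
Delete trivial equation h(false,b) = h(false,b).
Decompose h/2: d = d,  t = y1.
Delete trivial equation d = d.
Bind t := y1; substituting into the one remaining equation that mentions t gives: h(h(false,false),h(false,y1)) = h(h(false,false),h(false,h(false,y1))).
Decompose h/2: h(false,false) = h(false,false),  h(false,y1) = h(false,h(false,y1)).
Delete trivial equation h(false,false) = h(false,false).
Decompose h/2: false = false,  y1 = h(false,y1).
Delete trivial equation false = false.
Occurs check fails: y1 occurs in h(false,y1); the equation y1 = h(false,y1) has no finite solution.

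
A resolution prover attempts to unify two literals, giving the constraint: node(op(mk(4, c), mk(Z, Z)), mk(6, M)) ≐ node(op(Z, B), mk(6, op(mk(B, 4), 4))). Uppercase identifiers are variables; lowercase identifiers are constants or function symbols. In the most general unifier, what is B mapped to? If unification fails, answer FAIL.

mk(mk(4, c), mk(4, c))

Decompose node/2: op(mk(4, c), mk(Z, Z)) ≐ op(Z, B),  mk(6, M) ≐ mk(6, op(mk(B, 4), 4)).
Decompose op/2: mk(4, c) ≐ Z,  mk(Z, Z) ≐ B.
Bind Z := mk(4, c); substituting into the one remaining equation that mentions Z gives: mk(mk(4, c), mk(4, c)) ≐ B.
Bind B := mk(mk(4, c), mk(4, c)); substituting into the remaining equation gives: mk(6, M) ≐ mk(6, op(mk(mk(mk(4, c), mk(4, c)), 4), 4)).
Decompose mk/2: 6 ≐ 6,  M ≐ op(mk(mk(mk(4, c), mk(4, c)), 4), 4).
Delete trivial equation 6 ≐ 6.
Bind M := op(mk(mk(mk(4, c), mk(4, c)), 4), 4).
MGU = { Z := mk(4, c), B := mk(mk(4, c), mk(4, c)), M := op(mk(mk(mk(4, c), mk(4, c)), 4), 4) }, so B := mk(mk(4, c), mk(4, c)).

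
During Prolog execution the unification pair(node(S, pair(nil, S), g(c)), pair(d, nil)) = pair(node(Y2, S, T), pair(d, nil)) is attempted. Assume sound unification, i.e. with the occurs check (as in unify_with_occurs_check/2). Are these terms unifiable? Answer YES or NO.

NO

Decompose pair/2: node(S, pair(nil, S), g(c)) = node(Y2, S, T),  pair(d, nil) = pair(d, nil).
Decompose node/3: S = Y2,  pair(nil, S) = S,  g(c) = T.
Bind S := Y2; substituting into the one remaining equation that mentions S gives: pair(nil, Y2) = Y2.
Occurs check fails: Y2 occurs in pair(nil, Y2); the equation Y2 = pair(nil, Y2) has no finite solution.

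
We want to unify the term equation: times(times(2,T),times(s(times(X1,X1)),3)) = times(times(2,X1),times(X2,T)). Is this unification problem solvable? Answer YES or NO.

YES

Decompose times/2: times(2,T) = times(2,X1),  times(s(times(X1,X1)),3) = times(X2,T).
Decompose times/2: 2 = 2,  T = X1.
Delete trivial equation 2 = 2.
Bind T := X1; substituting into the remaining equation gives: times(s(times(X1,X1)),3) = times(X2,X1).
Decompose times/2: s(times(X1,X1)) = X2,  3 = X1.
Bind X2 := s(times(X1,X1)); no other remaining equation mentions X2.
Bind X1 := 3. Substituting into the earlier bindings gives T := 3, X2 := s(times(3,3)).
No equations remain and no clash or occurs-check failure arose, so a unifier exists.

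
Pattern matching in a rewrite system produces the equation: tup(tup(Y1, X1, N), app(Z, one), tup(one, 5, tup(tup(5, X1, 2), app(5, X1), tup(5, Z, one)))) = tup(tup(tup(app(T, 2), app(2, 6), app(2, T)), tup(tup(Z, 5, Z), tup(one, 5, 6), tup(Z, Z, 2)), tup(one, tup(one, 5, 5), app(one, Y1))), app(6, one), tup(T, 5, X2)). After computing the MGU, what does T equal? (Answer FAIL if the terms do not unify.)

one

Decompose tup/3: tup(Y1, X1, N) = tup(tup(app(T, 2), app(2, 6), app(2, T)), tup(tup(Z, 5, Z), tup(one, 5, 6), tup(Z, Z, 2)), tup(one, tup(one, 5, 5), app(one, Y1))),  app(Z, one) = app(6, one),  tup(one, 5, tup(tup(5, X1, 2), app(5, X1), tup(5, Z, one))) = tup(T, 5, X2).
Decompose tup/3: Y1 = tup(app(T, 2), app(2, 6), app(2, T)),  X1 = tup(tup(Z, 5, Z), tup(one, 5, 6), tup(Z, Z, 2)),  N = tup(one, tup(one, 5, 5), app(one, Y1)).
Bind Y1 := tup(app(T, 2), app(2, 6), app(2, T)); substituting into the one remaining equation that mentions Y1 gives: N = tup(one, tup(one, 5, 5), app(one, tup(app(T, 2), app(2, 6), app(2, T)))).
Bind X1 := tup(tup(Z, 5, Z), tup(one, 5, 6), tup(Z, Z, 2)); substituting into the one remaining equation that mentions X1 gives: tup(one, 5, tup(tup(5, tup(tup(Z, 5, Z), tup(one, 5, 6), tup(Z, Z, 2)), 2), app(5, tup(tup(Z, 5, Z), tup(one, 5, 6), tup(Z, Z, 2))), tup(5, Z, one))) = tup(T, 5, X2).
Bind N := tup(one, tup(one, 5, 5), app(one, tup(app(T, 2), app(2, 6), app(2, T)))); no other remaining equation mentions N.
Decompose app/2: Z = 6,  one = one.
Bind Z := 6; substituting into the one remaining equation that mentions Z gives: tup(one, 5, tup(tup(5, tup(tup(6, 5, 6), tup(one, 5, 6), tup(6, 6, 2)), 2), app(5, tup(tup(6, 5, 6), tup(one, 5, 6), tup(6, 6, 2))), tup(5, 6, one))) = tup(T, 5, X2). Substituting into the earlier binding gives X1 := tup(tup(6, 5, 6), tup(one, 5, 6), tup(6, 6, 2)).
Delete trivial equation one = one.
Decompose tup/3: one = T,  5 = 5,  tup(tup(5, tup(tup(6, 5, 6), tup(one, 5, 6), tup(6, 6, 2)), 2), app(5, tup(tup(6, 5, 6), tup(one, 5, 6), tup(6, 6, 2))), tup(5, 6, one)) = X2.
Bind T := one; no other remaining equation mentions T. Substituting into the earlier bindings gives Y1 := tup(app(one, 2), app(2, 6), app(2, one)), N := tup(one, tup(one, 5, 5), app(one, tup(app(one, 2), app(2, 6), app(2, one)))).
Delete trivial equation 5 = 5.
Bind X2 := tup(tup(5, tup(tup(6, 5, 6), tup(one, 5, 6), tup(6, 6, 2)), 2), app(5, tup(tup(6, 5, 6), tup(one, 5, 6), tup(6, 6, 2))), tup(5, 6, one)).
MGU = { Y1 -> tup(app(one, 2), app(2, 6), app(2, one)), X1 -> tup(tup(6, 5, 6), tup(one, 5, 6), tup(6, 6, 2)), N -> tup(one, tup(one, 5, 5), app(one, tup(app(one, 2), app(2, 6), app(2, one)))), Z -> 6, T -> one, X2 -> tup(tup(5, tup(tup(6, 5, 6), tup(one, 5, 6), tup(6, 6, 2)), 2), app(5, tup(tup(6, 5, 6), tup(one, 5, 6), tup(6, 6, 2))), tup(5, 6, one)) }, so T -> one.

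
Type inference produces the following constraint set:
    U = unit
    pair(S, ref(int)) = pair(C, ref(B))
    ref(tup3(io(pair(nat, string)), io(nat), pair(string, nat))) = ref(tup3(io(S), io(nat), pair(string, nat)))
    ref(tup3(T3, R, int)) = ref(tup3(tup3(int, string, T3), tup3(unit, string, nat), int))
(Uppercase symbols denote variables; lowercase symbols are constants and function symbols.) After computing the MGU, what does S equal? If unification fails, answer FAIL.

Bind U := unit; no other remaining equation mentions U.
Decompose pair/2: S = C,  ref(int) = ref(B).
Bind S := C; substituting into the one remaining equation that mentions S gives: ref(tup3(io(pair(nat, string)), io(nat), pair(string, nat))) = ref(tup3(io(C), io(nat), pair(string, nat))).
Decompose ref/1: int = B.
Bind B := int; no other remaining equation mentions B.
Decompose ref/1: tup3(io(pair(nat, string)), io(nat), pair(string, nat)) = tup3(io(C), io(nat), pair(string, nat)).
Decompose tup3/3: io(pair(nat, string)) = io(C),  io(nat) = io(nat),  pair(string, nat) = pair(string, nat).
Decompose io/1: pair(nat, string) = C.
Bind C := pair(nat, string); no other remaining equation mentions C. Substituting into the earlier binding gives S := pair(nat, string).
Delete trivial equation io(nat) = io(nat).
Delete trivial equation pair(string, nat) = pair(string, nat).
Decompose ref/1: tup3(T3, R, int) = tup3(tup3(int, string, T3), tup3(unit, string, nat), int).
Decompose tup3/3: T3 = tup3(int, string, T3),  R = tup3(unit, string, nat),  int = int.
Occurs check fails: T3 occurs in tup3(int, string, T3); the equation T3 = tup3(int, string, T3) has no finite solution.

FAIL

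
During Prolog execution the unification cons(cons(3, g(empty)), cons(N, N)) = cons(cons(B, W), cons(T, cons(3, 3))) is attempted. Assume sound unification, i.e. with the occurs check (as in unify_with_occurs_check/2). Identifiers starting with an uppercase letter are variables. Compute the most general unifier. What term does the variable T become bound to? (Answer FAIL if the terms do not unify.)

cons(3, 3)

Decompose cons/2: cons(3, g(empty)) = cons(B, W),  cons(N, N) = cons(T, cons(3, 3)).
Decompose cons/2: 3 = B,  g(empty) = W.
Bind B := 3; no other remaining equation mentions B.
Bind W := g(empty); no other remaining equation mentions W.
Decompose cons/2: N = T,  N = cons(3, 3).
Bind N := T; substituting into the remaining equation gives: T = cons(3, 3).
Bind T := cons(3, 3). Substituting into the earlier binding gives N := cons(3, 3).
MGU = { B ↦ 3, W ↦ g(empty), N ↦ cons(3, 3), T ↦ cons(3, 3) }, so T ↦ cons(3, 3).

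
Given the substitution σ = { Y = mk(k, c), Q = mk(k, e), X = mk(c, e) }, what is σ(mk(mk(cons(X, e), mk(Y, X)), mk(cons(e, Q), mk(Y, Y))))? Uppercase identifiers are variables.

mk(mk(cons(mk(c, e), e), mk(mk(k, c), mk(c, e))), mk(cons(e, mk(k, e)), mk(mk(k, c), mk(k, c))))

Replace each occurrence of Y with mk(k, c).
Replace each occurrence of Q with mk(k, e).
Replace each occurrence of X with mk(c, e).
Result: mk(mk(cons(mk(c, e), e), mk(mk(k, c), mk(c, e))), mk(cons(e, mk(k, e)), mk(mk(k, c), mk(k, c)))).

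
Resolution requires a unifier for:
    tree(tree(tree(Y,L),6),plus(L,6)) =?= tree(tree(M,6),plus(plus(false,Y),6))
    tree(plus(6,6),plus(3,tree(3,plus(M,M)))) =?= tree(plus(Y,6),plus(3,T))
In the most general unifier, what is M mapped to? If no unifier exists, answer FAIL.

Decompose tree/2: tree(tree(Y,L),6) =?= tree(M,6),  plus(L,6) =?= plus(plus(false,Y),6).
Decompose tree/2: tree(Y,L) =?= M,  6 =?= 6.
Bind M := tree(Y,L); substituting into the one remaining equation that mentions M gives: tree(plus(6,6),plus(3,tree(3,plus(tree(Y,L),tree(Y,L))))) =?= tree(plus(Y,6),plus(3,T)).
Delete trivial equation 6 =?= 6.
Decompose plus/2: L =?= plus(false,Y),  6 =?= 6.
Bind L := plus(false,Y); substituting into the one remaining equation that mentions L gives: tree(plus(6,6),plus(3,tree(3,plus(tree(Y,plus(false,Y)),tree(Y,plus(false,Y)))))) =?= tree(plus(Y,6),plus(3,T)). Substituting into the earlier binding gives M := tree(Y,plus(false,Y)).
Delete trivial equation 6 =?= 6.
Decompose tree/2: plus(6,6) =?= plus(Y,6),  plus(3,tree(3,plus(tree(Y,plus(false,Y)),tree(Y,plus(false,Y))))) =?= plus(3,T).
Decompose plus/2: 6 =?= Y,  6 =?= 6.
Bind Y := 6; substituting into the one remaining equation that mentions Y gives: plus(3,tree(3,plus(tree(6,plus(false,6)),tree(6,plus(false,6))))) =?= plus(3,T). Substituting into the earlier bindings gives M := tree(6,plus(false,6)), L := plus(false,6).
Delete trivial equation 6 =?= 6.
Decompose plus/2: 3 =?= 3,  tree(3,plus(tree(6,plus(false,6)),tree(6,plus(false,6)))) =?= T.
Delete trivial equation 3 =?= 3.
Bind T := tree(3,plus(tree(6,plus(false,6)),tree(6,plus(false,6)))).
MGU = { M ↦ tree(6,plus(false,6)), L ↦ plus(false,6), Y ↦ 6, T ↦ tree(3,plus(tree(6,plus(false,6)),tree(6,plus(false,6)))) }, so M ↦ tree(6,plus(false,6)).

tree(6,plus(false,6))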